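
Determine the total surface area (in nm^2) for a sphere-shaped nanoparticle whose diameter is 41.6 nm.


Radius r = 41.6/2 = 20.8 nm
Surface area SA = 4 * pi * r^2
SA = 4 * pi * (20.8)^2
SA = 5436.71 nm^2

5436.71


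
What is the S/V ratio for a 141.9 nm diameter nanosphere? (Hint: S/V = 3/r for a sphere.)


Radius r = 141.9/2 = 70.95 nm
S/V = 3 / r = 3 / 70.95
S/V = 0.0423 nm^-1

0.0423


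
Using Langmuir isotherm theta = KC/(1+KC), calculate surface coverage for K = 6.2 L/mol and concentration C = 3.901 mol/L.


Langmuir isotherm: theta = K*C / (1 + K*C)
K*C = 6.2 * 3.901 = 24.1862
theta = 24.1862 / (1 + 24.1862) = 24.1862 / 25.1862
theta = 0.9603

0.9603


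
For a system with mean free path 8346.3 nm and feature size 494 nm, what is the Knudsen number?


Knudsen number Kn = lambda / L
Kn = 8346.3 / 494
Kn = 16.8953

16.8953


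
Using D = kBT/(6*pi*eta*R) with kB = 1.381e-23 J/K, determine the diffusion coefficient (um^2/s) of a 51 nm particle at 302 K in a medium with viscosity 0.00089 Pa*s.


Radius R = 51/2 = 25.5 nm = 2.55e-08 m
D = kB*T / (6*pi*eta*R)
D = 1.381e-23 * 302 / (6 * pi * 0.00089 * 2.55e-08)
D = 9.74921e-12 m^2/s = 9.749 um^2/s

9.749


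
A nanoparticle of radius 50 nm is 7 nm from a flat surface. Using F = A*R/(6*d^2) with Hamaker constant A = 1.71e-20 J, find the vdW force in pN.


Convert to SI: R = 50 nm = 5e-08 m, d = 7 nm = 7e-09 m
F = A * R / (6 * d^2)
F = 1.71e-20 * 5e-08 / (6 * (7e-09)^2)
F = 2.90816e-12 N = 2.908 pN

2.908


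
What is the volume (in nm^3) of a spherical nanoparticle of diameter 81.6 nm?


Radius r = 81.6/2 = 40.8 nm
Volume V = (4/3) * pi * r^3
V = (4/3) * pi * (40.8)^3
V = 284491.37 nm^3

284491.37


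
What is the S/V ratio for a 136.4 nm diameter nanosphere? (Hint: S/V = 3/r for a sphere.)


Radius r = 136.4/2 = 68.2 nm
S/V = 3 / r = 3 / 68.2
S/V = 0.044 nm^-1

0.044


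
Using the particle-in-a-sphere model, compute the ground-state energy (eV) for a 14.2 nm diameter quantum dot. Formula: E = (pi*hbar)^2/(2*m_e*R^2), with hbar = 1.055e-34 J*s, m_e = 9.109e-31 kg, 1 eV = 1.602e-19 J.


Radius R = 14.2/2 = 7.1 nm = 7.1e-09 m
E = (pi * 1.055e-34)^2 / (2 * 9.109e-31 * (7.1e-09)^2)
E(J) = 1.19615e-21
E = E(J) / 1.602e-19 = 0.0075 eV

0.0075


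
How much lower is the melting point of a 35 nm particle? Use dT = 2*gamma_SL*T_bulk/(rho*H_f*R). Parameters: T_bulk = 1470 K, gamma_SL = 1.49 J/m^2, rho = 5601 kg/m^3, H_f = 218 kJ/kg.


Radius R = 35/2 = 17.5 nm = 1.75e-08 m
Convert H_f = 218 kJ/kg = 218000 J/kg
dT = 2 * gamma_SL * T_bulk / (rho * H_f * R)
dT = 2 * 1.49 * 1470 / (5601 * 218000 * 1.75e-08)
dT = 205.0 K

205.0


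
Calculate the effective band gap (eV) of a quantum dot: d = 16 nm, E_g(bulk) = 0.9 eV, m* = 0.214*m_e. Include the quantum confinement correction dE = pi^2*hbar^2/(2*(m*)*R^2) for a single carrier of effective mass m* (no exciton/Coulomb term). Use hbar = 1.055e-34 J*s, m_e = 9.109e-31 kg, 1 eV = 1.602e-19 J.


Radius R = 16/2 nm = 8e-09 m
Confinement energy dE = pi^2 * hbar^2 / (2 * m_eff * m_e * R^2)
dE = pi^2 * (1.055e-34)^2 / (2 * 0.214 * 9.109e-31 * (8e-09)^2) J, divided by 1.602e-19 J/eV
dE = 0.0275 eV
Total band gap = E_g(bulk) + dE = 0.9 + 0.0275 = 0.9275 eV

0.9275


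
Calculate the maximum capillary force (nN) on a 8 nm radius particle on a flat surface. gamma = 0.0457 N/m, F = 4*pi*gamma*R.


Convert radius: R = 8 nm = 8e-09 m
F = 4 * pi * gamma * R
F = 4 * pi * 0.0457 * 8e-09
F = 4.59427e-09 N = 4.5943 nN

4.5943


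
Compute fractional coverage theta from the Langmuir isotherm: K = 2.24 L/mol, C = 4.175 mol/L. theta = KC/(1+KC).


Langmuir isotherm: theta = K*C / (1 + K*C)
K*C = 2.24 * 4.175 = 9.352
theta = 9.352 / (1 + 9.352) = 9.352 / 10.352
theta = 0.9034

0.9034


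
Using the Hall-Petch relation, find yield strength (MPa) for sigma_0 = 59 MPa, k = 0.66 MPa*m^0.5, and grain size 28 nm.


d = 28 nm = 2.8e-08 m
sqrt(d) = 0.000167332
Hall-Petch contribution = k / sqrt(d) = 0.66 / 0.000167332 = 3944.3 MPa
sigma = sigma_0 + k/sqrt(d) = 59 + 3944.3 = 4003.3 MPa

4003.3


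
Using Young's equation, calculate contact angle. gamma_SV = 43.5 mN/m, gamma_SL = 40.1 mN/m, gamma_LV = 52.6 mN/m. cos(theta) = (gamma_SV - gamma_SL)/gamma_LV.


cos(theta) = (gamma_SV - gamma_SL) / gamma_LV
cos(theta) = (43.5 - 40.1) / 52.6
cos(theta) = 0.064639
theta = arccos(0.064639) = 86.29 degrees

86.29


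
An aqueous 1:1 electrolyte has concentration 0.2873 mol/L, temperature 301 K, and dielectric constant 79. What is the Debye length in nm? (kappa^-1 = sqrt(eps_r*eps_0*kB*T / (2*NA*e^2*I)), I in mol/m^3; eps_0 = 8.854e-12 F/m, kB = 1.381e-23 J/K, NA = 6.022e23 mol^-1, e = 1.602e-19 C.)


Ionic strength I = 0.2873 * 1^2 * 1000 = 287.3 mol/m^3
kappa^-1 = sqrt(79 * 8.854e-12 * 1.381e-23 * 301 / (2 * 6.022e23 * (1.602e-19)^2 * 287.3))
kappa^-1 = 0.572 nm

0.572


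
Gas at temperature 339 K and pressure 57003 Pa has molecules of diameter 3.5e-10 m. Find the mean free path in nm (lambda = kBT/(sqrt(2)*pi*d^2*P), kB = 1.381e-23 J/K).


Mean free path: lambda = kB*T / (sqrt(2) * pi * d^2 * P)
lambda = 1.381e-23 * 339 / (sqrt(2) * pi * (3.5e-10)^2 * 57003)
lambda = 1.50902e-07 m
lambda = 150.9 nm

150.9


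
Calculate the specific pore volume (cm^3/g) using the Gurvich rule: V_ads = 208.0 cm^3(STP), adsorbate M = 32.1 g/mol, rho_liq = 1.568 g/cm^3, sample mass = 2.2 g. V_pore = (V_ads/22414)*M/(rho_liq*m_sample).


Moles adsorbed n = V_ads / 22414 = 208.0 / 22414 = 9.279914e-03 mol
Liquid volume V_liq = n * M / rho_liq = 9.279914e-03 * 32.1 / 1.568 = 0.18998 cm^3
Specific pore volume V_pore = V_liq / m_sample = 0.18998 / 2.2
V_pore = 0.0864 cm^3/g

0.0864


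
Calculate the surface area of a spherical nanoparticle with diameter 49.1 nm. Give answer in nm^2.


Radius r = 49.1/2 = 24.55 nm
Surface area SA = 4 * pi * r^2
SA = 4 * pi * (24.55)^2
SA = 7573.78 nm^2

7573.78


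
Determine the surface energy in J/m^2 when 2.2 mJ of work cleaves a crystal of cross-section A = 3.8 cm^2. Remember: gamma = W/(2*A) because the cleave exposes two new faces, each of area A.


Convert: A = 3.8 cm^2 = 0.00038 m^2, W = 2.2 mJ = 0.0022 J
Cleaving exposes two faces of area A, so total new surface = 2*A and gamma = W / (2*A)
gamma = 0.0022 / (2 * 0.00038)
gamma = 2.895 J/m^2

2.895


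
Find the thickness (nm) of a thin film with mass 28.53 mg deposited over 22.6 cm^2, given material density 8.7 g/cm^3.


Convert: m = 28.53 mg = 2.8530e-05 kg, A = 22.6 cm^2 = 2.2600e-03 m^2, rho = 8.7 g/cm^3 = 8700 kg/m^3
t = m / (A * rho)
t = 2.8530e-05 / (2.2600e-03 * 8700)
t = 1.4510e-06 m = 1451.0 nm

1451.0


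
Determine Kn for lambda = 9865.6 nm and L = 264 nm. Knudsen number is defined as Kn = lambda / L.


Knudsen number Kn = lambda / L
Kn = 9865.6 / 264
Kn = 37.3697

37.3697


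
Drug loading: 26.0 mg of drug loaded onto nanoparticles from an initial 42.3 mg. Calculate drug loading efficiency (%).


Drug loading efficiency = (drug loaded / drug initial) * 100
DLE = 26.0 / 42.3 * 100
DLE = 0.6147 * 100
DLE = 61.47%

61.47


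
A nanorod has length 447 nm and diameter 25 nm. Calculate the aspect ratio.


Aspect ratio AR = length / diameter
AR = 447 / 25
AR = 17.88

17.88


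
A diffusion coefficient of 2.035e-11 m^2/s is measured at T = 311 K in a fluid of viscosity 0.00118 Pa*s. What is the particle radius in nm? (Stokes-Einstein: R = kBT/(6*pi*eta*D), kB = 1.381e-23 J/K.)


Stokes-Einstein: R = kB*T / (6*pi*eta*D)
R = 1.381e-23 * 311 / (6 * pi * 0.00118 * 2.035e-11)
R = 9.4887e-09 m = 9.49 nm

9.49


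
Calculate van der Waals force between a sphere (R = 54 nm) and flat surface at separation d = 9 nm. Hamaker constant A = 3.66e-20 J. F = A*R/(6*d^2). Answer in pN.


Convert to SI: R = 54 nm = 5.4e-08 m, d = 9 nm = 9e-09 m
F = A * R / (6 * d^2)
F = 3.66e-20 * 5.4e-08 / (6 * (9e-09)^2)
F = 4.06667e-12 N = 4.067 pN

4.067


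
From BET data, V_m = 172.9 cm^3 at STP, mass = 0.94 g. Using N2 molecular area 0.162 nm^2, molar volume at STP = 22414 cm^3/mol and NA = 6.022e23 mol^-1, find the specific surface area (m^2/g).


Number of moles in monolayer = V_m / 22414 = 172.9 / 22414 = 0.00771393
Number of molecules = moles * NA = 0.00771393 * 6.022e23
SA = molecules * sigma / mass
SA = (172.9 / 22414) * 6.022e23 * 0.162e-18 / 0.94
SA = 800.6 m^2/g

800.6


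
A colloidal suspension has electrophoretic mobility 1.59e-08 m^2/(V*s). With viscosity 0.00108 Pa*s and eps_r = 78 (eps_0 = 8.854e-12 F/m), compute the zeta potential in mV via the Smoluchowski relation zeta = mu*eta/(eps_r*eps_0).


Smoluchowski equation: zeta = mu * eta / (eps_r * eps_0)
zeta = 1.59e-08 * 0.00108 / (78 * 8.854e-12)
zeta = 0.024865 V = 24.86 mV

24.86


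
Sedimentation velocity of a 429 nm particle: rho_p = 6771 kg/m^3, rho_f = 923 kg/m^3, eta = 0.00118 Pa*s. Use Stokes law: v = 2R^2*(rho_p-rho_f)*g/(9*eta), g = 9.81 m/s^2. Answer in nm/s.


Radius R = 429/2 nm = 2.145e-07 m
Density difference = 6771 - 923 = 5848 kg/m^3
v = 2 * R^2 * (rho_p - rho_f) * g / (9 * eta)
v = 2 * (2.145e-07)^2 * 5848 * 9.81 / (9 * 0.00118)
v = 4.97092e-07 m/s = 497.0916 nm/s

497.0916


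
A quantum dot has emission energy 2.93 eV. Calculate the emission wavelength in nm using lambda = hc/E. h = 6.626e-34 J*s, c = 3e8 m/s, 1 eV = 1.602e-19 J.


Convert energy: E = 2.93 eV = 2.93 * 1.602e-19 = 4.69386e-19 J
lambda = h*c / E = 6.626e-34 * 3e8 / 4.69386e-19
lambda = 4.23489e-07 m = 423.5 nm

423.5


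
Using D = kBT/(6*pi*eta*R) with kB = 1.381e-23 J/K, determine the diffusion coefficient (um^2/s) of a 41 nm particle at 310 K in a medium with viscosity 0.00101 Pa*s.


Radius R = 41/2 = 20.5 nm = 2.05e-08 m
D = kB*T / (6*pi*eta*R)
D = 1.381e-23 * 310 / (6 * pi * 0.00101 * 2.05e-08)
D = 1.09693e-11 m^2/s = 10.969 um^2/s

10.969


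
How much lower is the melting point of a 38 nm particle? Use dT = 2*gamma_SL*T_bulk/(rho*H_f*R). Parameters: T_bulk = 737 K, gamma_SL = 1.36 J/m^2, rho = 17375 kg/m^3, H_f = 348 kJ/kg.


Radius R = 38/2 = 19 nm = 1.9e-08 m
Convert H_f = 348 kJ/kg = 348000 J/kg
dT = 2 * gamma_SL * T_bulk / (rho * H_f * R)
dT = 2 * 1.36 * 737 / (17375 * 348000 * 1.9e-08)
dT = 17.4 K

17.4


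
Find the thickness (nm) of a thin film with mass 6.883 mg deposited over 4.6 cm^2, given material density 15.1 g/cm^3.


Convert: m = 6.883 mg = 6.8830e-06 kg, A = 4.6 cm^2 = 4.6000e-04 m^2, rho = 15.1 g/cm^3 = 15100 kg/m^3
t = m / (A * rho)
t = 6.8830e-06 / (4.6000e-04 * 15100)
t = 9.9093e-07 m = 990.9 nm

990.9


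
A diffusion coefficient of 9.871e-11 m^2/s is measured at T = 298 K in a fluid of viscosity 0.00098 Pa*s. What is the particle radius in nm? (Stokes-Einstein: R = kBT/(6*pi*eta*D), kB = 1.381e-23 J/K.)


Stokes-Einstein: R = kB*T / (6*pi*eta*D)
R = 1.381e-23 * 298 / (6 * pi * 0.00098 * 9.871e-11)
R = 2.25695e-09 m = 2.26 nm

2.26


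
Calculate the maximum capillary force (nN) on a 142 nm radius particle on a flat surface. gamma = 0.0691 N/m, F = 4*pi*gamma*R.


Convert radius: R = 142 nm = 1.42e-07 m
F = 4 * pi * gamma * R
F = 4 * pi * 0.0691 * 1.42e-07
F = 1.23304e-07 N = 123.3037 nN

123.3037


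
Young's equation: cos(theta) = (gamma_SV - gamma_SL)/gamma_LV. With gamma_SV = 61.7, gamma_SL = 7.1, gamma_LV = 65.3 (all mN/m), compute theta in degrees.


cos(theta) = (gamma_SV - gamma_SL) / gamma_LV
cos(theta) = (61.7 - 7.1) / 65.3
cos(theta) = 0.836141
theta = arccos(0.836141) = 33.27 degrees

33.27


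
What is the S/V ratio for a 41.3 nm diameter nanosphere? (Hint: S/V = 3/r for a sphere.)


Radius r = 41.3/2 = 20.65 nm
S/V = 3 / r = 3 / 20.65
S/V = 0.1453 nm^-1

0.1453


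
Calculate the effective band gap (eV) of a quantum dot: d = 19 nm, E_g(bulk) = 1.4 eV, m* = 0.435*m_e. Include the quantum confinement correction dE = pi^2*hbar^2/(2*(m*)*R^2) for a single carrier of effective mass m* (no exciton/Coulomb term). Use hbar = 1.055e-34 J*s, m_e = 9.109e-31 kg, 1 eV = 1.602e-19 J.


Radius R = 19/2 nm = 9.5e-09 m
Confinement energy dE = pi^2 * hbar^2 / (2 * m_eff * m_e * R^2)
dE = pi^2 * (1.055e-34)^2 / (2 * 0.435 * 9.109e-31 * (9.5e-09)^2) J, divided by 1.602e-19 J/eV
dE = 0.0096 eV
Total band gap = E_g(bulk) + dE = 1.4 + 0.0096 = 1.4096 eV

1.4096


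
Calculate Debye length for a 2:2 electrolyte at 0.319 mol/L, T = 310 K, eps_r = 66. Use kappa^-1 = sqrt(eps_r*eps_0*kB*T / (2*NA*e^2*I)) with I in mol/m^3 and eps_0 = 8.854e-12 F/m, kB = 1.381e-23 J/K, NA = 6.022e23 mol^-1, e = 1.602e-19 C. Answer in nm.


Ionic strength I = 0.319 * 2^2 * 1000 = 1276 mol/m^3
kappa^-1 = sqrt(66 * 8.854e-12 * 1.381e-23 * 310 / (2 * 6.022e23 * (1.602e-19)^2 * 1276))
kappa^-1 = 0.252 nm

0.252


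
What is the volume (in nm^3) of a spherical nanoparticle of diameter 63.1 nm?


Radius r = 63.1/2 = 31.55 nm
Volume V = (4/3) * pi * r^3
V = (4/3) * pi * (31.55)^3
V = 131548.74 nm^3

131548.74


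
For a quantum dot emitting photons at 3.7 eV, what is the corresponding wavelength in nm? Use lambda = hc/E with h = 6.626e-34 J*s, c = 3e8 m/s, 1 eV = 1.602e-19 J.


Convert energy: E = 3.7 eV = 3.7 * 1.602e-19 = 5.9274e-19 J
lambda = h*c / E = 6.626e-34 * 3e8 / 5.9274e-19
lambda = 3.35358e-07 m = 335.4 nm

335.4


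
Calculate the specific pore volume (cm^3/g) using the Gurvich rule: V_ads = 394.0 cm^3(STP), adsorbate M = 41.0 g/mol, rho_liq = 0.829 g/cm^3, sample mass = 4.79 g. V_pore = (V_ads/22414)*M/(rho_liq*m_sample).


Moles adsorbed n = V_ads / 22414 = 394.0 / 22414 = 1.757830e-02 mol
Liquid volume V_liq = n * M / rho_liq = 1.757830e-02 * 41.0 / 0.829 = 0.86937 cm^3
Specific pore volume V_pore = V_liq / m_sample = 0.86937 / 4.79
V_pore = 0.1815 cm^3/g

0.1815


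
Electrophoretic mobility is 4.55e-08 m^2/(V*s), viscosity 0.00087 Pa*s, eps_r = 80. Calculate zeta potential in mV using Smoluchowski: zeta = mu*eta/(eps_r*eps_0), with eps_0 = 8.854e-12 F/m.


Smoluchowski equation: zeta = mu * eta / (eps_r * eps_0)
zeta = 4.55e-08 * 0.00087 / (80 * 8.854e-12)
zeta = 0.055886 V = 55.89 mV

55.89


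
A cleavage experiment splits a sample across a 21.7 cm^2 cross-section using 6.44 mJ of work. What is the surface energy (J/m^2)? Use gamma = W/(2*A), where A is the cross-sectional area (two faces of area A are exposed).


Convert: A = 21.7 cm^2 = 0.00217 m^2, W = 6.44 mJ = 0.00644 J
Cleaving exposes two faces of area A, so total new surface = 2*A and gamma = W / (2*A)
gamma = 0.00644 / (2 * 0.00217)
gamma = 1.484 J/m^2

1.484


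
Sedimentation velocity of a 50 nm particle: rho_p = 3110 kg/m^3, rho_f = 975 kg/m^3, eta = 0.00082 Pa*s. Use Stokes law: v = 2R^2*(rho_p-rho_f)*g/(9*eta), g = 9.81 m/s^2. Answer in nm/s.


Radius R = 50/2 nm = 2.5e-08 m
Density difference = 3110 - 975 = 2135 kg/m^3
v = 2 * R^2 * (rho_p - rho_f) * g / (9 * eta)
v = 2 * (2.5e-08)^2 * 2135 * 9.81 / (9 * 0.00082)
v = 3.54748e-09 m/s = 3.5475 nm/s

3.5475


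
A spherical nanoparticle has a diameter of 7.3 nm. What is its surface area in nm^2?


Radius r = 7.3/2 = 3.65 nm
Surface area SA = 4 * pi * r^2
SA = 4 * pi * (3.65)^2
SA = 167.42 nm^2

167.42


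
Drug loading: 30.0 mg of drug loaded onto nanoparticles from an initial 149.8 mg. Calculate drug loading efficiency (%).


Drug loading efficiency = (drug loaded / drug initial) * 100
DLE = 30.0 / 149.8 * 100
DLE = 0.2003 * 100
DLE = 20.03%

20.03


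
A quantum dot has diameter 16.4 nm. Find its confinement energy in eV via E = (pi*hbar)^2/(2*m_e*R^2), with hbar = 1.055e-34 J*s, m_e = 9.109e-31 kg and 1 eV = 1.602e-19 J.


Radius R = 16.4/2 = 8.2 nm = 8.2e-09 m
E = (pi * 1.055e-34)^2 / (2 * 9.109e-31 * (8.2e-09)^2)
E(J) = 8.9676e-22
E = E(J) / 1.602e-19 = 0.0056 eV

0.0056


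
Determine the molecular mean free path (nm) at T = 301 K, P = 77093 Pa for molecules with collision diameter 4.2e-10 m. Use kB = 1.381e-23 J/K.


Mean free path: lambda = kB*T / (sqrt(2) * pi * d^2 * P)
lambda = 1.381e-23 * 301 / (sqrt(2) * pi * (4.2e-10)^2 * 77093)
lambda = 6.87989e-08 m
lambda = 68.8 nm

68.8


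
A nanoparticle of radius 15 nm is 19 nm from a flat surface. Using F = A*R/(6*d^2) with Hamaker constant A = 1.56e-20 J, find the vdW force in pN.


Convert to SI: R = 15 nm = 1.5e-08 m, d = 19 nm = 1.9e-08 m
F = A * R / (6 * d^2)
F = 1.56e-20 * 1.5e-08 / (6 * (1.9e-08)^2)
F = 1.08033e-13 N = 0.108 pN

0.108


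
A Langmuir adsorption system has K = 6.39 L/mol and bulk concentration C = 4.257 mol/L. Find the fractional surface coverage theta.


Langmuir isotherm: theta = K*C / (1 + K*C)
K*C = 6.39 * 4.257 = 27.20223
theta = 27.20223 / (1 + 27.20223) = 27.20223 / 28.20223
theta = 0.9645

0.9645


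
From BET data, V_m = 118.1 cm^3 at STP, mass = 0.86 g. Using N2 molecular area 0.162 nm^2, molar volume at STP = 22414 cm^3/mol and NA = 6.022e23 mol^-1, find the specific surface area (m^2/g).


Number of moles in monolayer = V_m / 22414 = 118.1 / 22414 = 0.00526903
Number of molecules = moles * NA = 0.00526903 * 6.022e23
SA = molecules * sigma / mass
SA = (118.1 / 22414) * 6.022e23 * 0.162e-18 / 0.86
SA = 597.7 m^2/g

597.7


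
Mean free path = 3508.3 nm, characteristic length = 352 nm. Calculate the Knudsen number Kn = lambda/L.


Knudsen number Kn = lambda / L
Kn = 3508.3 / 352
Kn = 9.9668

9.9668


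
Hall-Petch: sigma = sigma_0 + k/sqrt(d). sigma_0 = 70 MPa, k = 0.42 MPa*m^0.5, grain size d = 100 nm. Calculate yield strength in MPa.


d = 100 nm = 1e-07 m
sqrt(d) = 0.0003162278
Hall-Petch contribution = k / sqrt(d) = 0.42 / 0.0003162278 = 1328.2 MPa
sigma = sigma_0 + k/sqrt(d) = 70 + 1328.2 = 1398.2 MPa

1398.2


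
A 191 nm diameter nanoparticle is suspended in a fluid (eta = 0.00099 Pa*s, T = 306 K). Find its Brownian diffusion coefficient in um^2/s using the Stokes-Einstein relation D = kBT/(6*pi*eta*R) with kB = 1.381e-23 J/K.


Radius R = 191/2 = 95.5 nm = 9.55e-08 m
D = kB*T / (6*pi*eta*R)
D = 1.381e-23 * 306 / (6 * pi * 0.00099 * 9.55e-08)
D = 2.37124e-12 m^2/s = 2.371 um^2/s

2.371


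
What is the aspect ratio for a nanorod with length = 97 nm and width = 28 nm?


Aspect ratio AR = length / diameter
AR = 97 / 28
AR = 3.46

3.46


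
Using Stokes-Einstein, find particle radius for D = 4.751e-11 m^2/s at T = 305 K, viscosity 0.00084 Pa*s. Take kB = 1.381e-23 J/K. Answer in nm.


Stokes-Einstein: R = kB*T / (6*pi*eta*D)
R = 1.381e-23 * 305 / (6 * pi * 0.00084 * 4.751e-11)
R = 5.59923e-09 m = 5.6 nm

5.6


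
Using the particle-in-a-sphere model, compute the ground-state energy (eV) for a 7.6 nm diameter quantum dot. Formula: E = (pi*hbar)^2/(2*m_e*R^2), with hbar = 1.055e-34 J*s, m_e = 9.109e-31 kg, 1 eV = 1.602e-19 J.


Radius R = 7.6/2 = 3.8 nm = 3.8e-09 m
E = (pi * 1.055e-34)^2 / (2 * 9.109e-31 * (3.8e-09)^2)
E(J) = 4.17577e-21
E = E(J) / 1.602e-19 = 0.0261 eV

0.0261


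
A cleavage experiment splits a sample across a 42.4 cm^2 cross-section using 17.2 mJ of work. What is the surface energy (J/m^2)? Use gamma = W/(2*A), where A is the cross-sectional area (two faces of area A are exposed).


Convert: A = 42.4 cm^2 = 0.00424 m^2, W = 17.2 mJ = 0.0172 J
Cleaving exposes two faces of area A, so total new surface = 2*A and gamma = W / (2*A)
gamma = 0.0172 / (2 * 0.00424)
gamma = 2.028 J/m^2

2.028


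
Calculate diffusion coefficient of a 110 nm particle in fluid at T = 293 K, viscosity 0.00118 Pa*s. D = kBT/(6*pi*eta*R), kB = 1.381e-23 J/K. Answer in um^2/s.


Radius R = 110/2 = 55 nm = 5.5e-08 m
D = kB*T / (6*pi*eta*R)
D = 1.381e-23 * 293 / (6 * pi * 0.00118 * 5.5e-08)
D = 3.30762e-12 m^2/s = 3.308 um^2/s

3.308


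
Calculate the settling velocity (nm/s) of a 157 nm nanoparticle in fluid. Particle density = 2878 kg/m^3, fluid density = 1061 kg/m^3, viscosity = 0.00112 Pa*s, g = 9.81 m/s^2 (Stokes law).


Radius R = 157/2 nm = 7.85e-08 m
Density difference = 2878 - 1061 = 1817 kg/m^3
v = 2 * R^2 * (rho_p - rho_f) * g / (9 * eta)
v = 2 * (7.85e-08)^2 * 1817 * 9.81 / (9 * 0.00112)
v = 2.17938e-08 m/s = 21.7938 nm/s

21.7938


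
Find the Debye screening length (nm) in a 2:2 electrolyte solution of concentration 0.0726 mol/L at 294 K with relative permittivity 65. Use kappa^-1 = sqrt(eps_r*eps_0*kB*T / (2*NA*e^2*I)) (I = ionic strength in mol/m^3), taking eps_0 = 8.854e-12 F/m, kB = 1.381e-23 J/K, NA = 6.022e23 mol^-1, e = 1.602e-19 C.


Ionic strength I = 0.0726 * 2^2 * 1000 = 290.4 mol/m^3
kappa^-1 = sqrt(65 * 8.854e-12 * 1.381e-23 * 294 / (2 * 6.022e23 * (1.602e-19)^2 * 290.4))
kappa^-1 = 0.51 nm

0.51


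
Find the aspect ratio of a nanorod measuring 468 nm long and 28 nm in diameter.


Aspect ratio AR = length / diameter
AR = 468 / 28
AR = 16.71

16.71


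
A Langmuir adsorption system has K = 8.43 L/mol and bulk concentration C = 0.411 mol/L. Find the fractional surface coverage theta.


Langmuir isotherm: theta = K*C / (1 + K*C)
K*C = 8.43 * 0.411 = 3.46473
theta = 3.46473 / (1 + 3.46473) = 3.46473 / 4.46473
theta = 0.776

0.776


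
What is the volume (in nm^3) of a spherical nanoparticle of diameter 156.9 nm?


Radius r = 156.9/2 = 78.45 nm
Volume V = (4/3) * pi * r^3
V = (4/3) * pi * (78.45)^3
V = 2022401.85 nm^3

2022401.85


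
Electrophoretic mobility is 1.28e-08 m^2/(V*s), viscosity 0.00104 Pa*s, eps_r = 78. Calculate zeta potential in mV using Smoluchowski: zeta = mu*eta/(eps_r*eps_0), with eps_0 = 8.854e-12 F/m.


Smoluchowski equation: zeta = mu * eta / (eps_r * eps_0)
zeta = 1.28e-08 * 0.00104 / (78 * 8.854e-12)
zeta = 0.019276 V = 19.28 mV

19.28


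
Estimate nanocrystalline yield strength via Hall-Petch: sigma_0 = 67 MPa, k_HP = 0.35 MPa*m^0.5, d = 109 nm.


d = 109 nm = 1.09e-07 m
sqrt(d) = 0.0003301515
Hall-Petch contribution = k / sqrt(d) = 0.35 / 0.0003301515 = 1060.1 MPa
sigma = sigma_0 + k/sqrt(d) = 67 + 1060.1 = 1127.1 MPa

1127.1


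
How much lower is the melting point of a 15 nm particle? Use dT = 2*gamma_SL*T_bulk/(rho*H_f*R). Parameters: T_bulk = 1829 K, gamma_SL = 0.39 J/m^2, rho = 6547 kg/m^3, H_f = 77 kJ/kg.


Radius R = 15/2 = 7.5 nm = 7.5e-09 m
Convert H_f = 77 kJ/kg = 77000 J/kg
dT = 2 * gamma_SL * T_bulk / (rho * H_f * R)
dT = 2 * 0.39 * 1829 / (6547 * 77000 * 7.5e-09)
dT = 377.3 K

377.3


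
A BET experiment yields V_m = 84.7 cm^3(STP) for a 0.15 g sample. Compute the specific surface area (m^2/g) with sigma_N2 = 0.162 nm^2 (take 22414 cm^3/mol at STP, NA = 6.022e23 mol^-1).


Number of moles in monolayer = V_m / 22414 = 84.7 / 22414 = 0.00377889
Number of molecules = moles * NA = 0.00377889 * 6.022e23
SA = molecules * sigma / mass
SA = (84.7 / 22414) * 6.022e23 * 0.162e-18 / 0.15
SA = 2457.7 m^2/g

2457.7


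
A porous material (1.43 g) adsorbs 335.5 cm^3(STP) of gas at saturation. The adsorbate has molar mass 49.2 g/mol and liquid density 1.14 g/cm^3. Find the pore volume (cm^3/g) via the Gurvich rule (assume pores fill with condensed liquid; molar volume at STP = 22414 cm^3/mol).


Moles adsorbed n = V_ads / 22414 = 335.5 / 22414 = 1.496832e-02 mol
Liquid volume V_liq = n * M / rho_liq = 1.496832e-02 * 49.2 / 1.14 = 0.64600 cm^3
Specific pore volume V_pore = V_liq / m_sample = 0.64600 / 1.43
V_pore = 0.4517 cm^3/g

0.4517


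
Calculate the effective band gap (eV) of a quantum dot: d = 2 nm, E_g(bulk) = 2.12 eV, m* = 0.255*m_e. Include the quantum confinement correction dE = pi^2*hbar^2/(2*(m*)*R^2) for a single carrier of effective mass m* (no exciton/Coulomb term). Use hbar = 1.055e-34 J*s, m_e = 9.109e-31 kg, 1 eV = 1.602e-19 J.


Radius R = 2/2 nm = 1e-09 m
Confinement energy dE = pi^2 * hbar^2 / (2 * m_eff * m_e * R^2)
dE = pi^2 * (1.055e-34)^2 / (2 * 0.255 * 9.109e-31 * (1e-09)^2) J, divided by 1.602e-19 J/eV
dE = 1.4761 eV
Total band gap = E_g(bulk) + dE = 2.12 + 1.4761 = 3.5961 eV

3.5961


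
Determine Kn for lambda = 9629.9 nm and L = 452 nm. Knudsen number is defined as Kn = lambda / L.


Knudsen number Kn = lambda / L
Kn = 9629.9 / 452
Kn = 21.3051

21.3051


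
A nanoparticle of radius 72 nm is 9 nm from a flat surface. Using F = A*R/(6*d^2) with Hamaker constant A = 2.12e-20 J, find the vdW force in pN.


Convert to SI: R = 72 nm = 7.2e-08 m, d = 9 nm = 9e-09 m
F = A * R / (6 * d^2)
F = 2.12e-20 * 7.2e-08 / (6 * (9e-09)^2)
F = 3.14074e-12 N = 3.141 pN

3.141


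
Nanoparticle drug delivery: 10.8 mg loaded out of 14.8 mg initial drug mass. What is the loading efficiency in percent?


Drug loading efficiency = (drug loaded / drug initial) * 100
DLE = 10.8 / 14.8 * 100
DLE = 0.7297 * 100
DLE = 72.97%

72.97


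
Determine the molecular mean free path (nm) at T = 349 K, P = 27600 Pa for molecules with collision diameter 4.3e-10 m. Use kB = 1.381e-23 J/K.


Mean free path: lambda = kB*T / (sqrt(2) * pi * d^2 * P)
lambda = 1.381e-23 * 349 / (sqrt(2) * pi * (4.3e-10)^2 * 27600)
lambda = 2.12573e-07 m
lambda = 212.57 nm

212.57


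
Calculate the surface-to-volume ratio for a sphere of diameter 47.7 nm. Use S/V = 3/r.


Radius r = 47.7/2 = 23.85 nm
S/V = 3 / r = 3 / 23.85
S/V = 0.1258 nm^-1

0.1258


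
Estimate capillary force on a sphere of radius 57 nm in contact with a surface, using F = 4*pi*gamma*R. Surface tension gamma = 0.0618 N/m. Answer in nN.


Convert radius: R = 57 nm = 5.7e-08 m
F = 4 * pi * gamma * R
F = 4 * pi * 0.0618 * 5.7e-08
F = 4.42663e-08 N = 44.2663 nN

44.2663


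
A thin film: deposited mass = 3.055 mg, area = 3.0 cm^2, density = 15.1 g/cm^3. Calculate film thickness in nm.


Convert: m = 3.055 mg = 3.0550e-06 kg, A = 3.0 cm^2 = 3.0000e-04 m^2, rho = 15.1 g/cm^3 = 15100 kg/m^3
t = m / (A * rho)
t = 3.0550e-06 / (3.0000e-04 * 15100)
t = 6.7439e-07 m = 674.4 nm

674.4


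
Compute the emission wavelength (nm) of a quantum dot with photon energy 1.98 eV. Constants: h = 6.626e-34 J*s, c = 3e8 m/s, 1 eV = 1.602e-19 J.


Convert energy: E = 1.98 eV = 1.98 * 1.602e-19 = 3.17196e-19 J
lambda = h*c / E = 6.626e-34 * 3e8 / 3.17196e-19
lambda = 6.26679e-07 m = 626.7 nm

626.7


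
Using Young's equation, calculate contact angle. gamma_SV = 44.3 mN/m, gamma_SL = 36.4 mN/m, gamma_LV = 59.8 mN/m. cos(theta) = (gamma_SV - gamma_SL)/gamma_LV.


cos(theta) = (gamma_SV - gamma_SL) / gamma_LV
cos(theta) = (44.3 - 36.4) / 59.8
cos(theta) = 0.132107
theta = arccos(0.132107) = 82.41 degrees

82.41


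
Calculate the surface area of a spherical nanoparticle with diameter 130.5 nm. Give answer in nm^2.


Radius r = 130.5/2 = 65.25 nm
Surface area SA = 4 * pi * r^2
SA = 4 * pi * (65.25)^2
SA = 53502.11 nm^2

53502.11


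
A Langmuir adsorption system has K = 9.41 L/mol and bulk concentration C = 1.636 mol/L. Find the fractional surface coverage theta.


Langmuir isotherm: theta = K*C / (1 + K*C)
K*C = 9.41 * 1.636 = 15.39476
theta = 15.39476 / (1 + 15.39476) = 15.39476 / 16.39476
theta = 0.939

0.939


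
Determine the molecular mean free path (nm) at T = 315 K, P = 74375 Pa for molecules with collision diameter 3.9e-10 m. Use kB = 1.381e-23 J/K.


Mean free path: lambda = kB*T / (sqrt(2) * pi * d^2 * P)
lambda = 1.381e-23 * 315 / (sqrt(2) * pi * (3.9e-10)^2 * 74375)
lambda = 8.65532e-08 m
lambda = 86.55 nm

86.55


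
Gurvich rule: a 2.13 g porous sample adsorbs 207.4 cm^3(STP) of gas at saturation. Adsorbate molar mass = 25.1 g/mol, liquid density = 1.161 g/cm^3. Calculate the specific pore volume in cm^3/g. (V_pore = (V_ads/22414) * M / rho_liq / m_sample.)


Moles adsorbed n = V_ads / 22414 = 207.4 / 22414 = 9.253145e-03 mol
Liquid volume V_liq = n * M / rho_liq = 9.253145e-03 * 25.1 / 1.161 = 0.20005 cm^3
Specific pore volume V_pore = V_liq / m_sample = 0.20005 / 2.13
V_pore = 0.0939 cm^3/g

0.0939


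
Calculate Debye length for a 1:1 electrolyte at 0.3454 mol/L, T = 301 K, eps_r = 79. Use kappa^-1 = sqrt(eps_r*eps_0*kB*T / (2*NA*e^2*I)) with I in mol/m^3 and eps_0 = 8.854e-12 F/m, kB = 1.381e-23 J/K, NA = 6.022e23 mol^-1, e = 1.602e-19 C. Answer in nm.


Ionic strength I = 0.3454 * 1^2 * 1000 = 345.4 mol/m^3
kappa^-1 = sqrt(79 * 8.854e-12 * 1.381e-23 * 301 / (2 * 6.022e23 * (1.602e-19)^2 * 345.4))
kappa^-1 = 0.522 nm

0.522


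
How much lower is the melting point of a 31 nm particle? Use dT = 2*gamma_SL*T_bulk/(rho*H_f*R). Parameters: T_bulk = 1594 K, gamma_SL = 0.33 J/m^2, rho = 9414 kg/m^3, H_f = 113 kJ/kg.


Radius R = 31/2 = 15.5 nm = 1.55e-08 m
Convert H_f = 113 kJ/kg = 113000 J/kg
dT = 2 * gamma_SL * T_bulk / (rho * H_f * R)
dT = 2 * 0.33 * 1594 / (9414 * 113000 * 1.55e-08)
dT = 63.8 K

63.8


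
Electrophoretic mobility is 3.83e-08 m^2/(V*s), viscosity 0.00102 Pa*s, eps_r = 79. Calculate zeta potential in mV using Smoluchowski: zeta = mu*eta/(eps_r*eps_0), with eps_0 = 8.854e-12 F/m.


Smoluchowski equation: zeta = mu * eta / (eps_r * eps_0)
zeta = 3.83e-08 * 0.00102 / (79 * 8.854e-12)
zeta = 0.055851 V = 55.85 mV

55.85


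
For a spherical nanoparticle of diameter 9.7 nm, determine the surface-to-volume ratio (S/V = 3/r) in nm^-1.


Radius r = 9.7/2 = 4.85 nm
S/V = 3 / r = 3 / 4.85
S/V = 0.6186 nm^-1

0.6186


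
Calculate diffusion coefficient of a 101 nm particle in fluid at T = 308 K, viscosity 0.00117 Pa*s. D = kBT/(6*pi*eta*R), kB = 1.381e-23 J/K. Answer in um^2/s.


Radius R = 101/2 = 50.5 nm = 5.05e-08 m
D = kB*T / (6*pi*eta*R)
D = 1.381e-23 * 308 / (6 * pi * 0.00117 * 5.05e-08)
D = 3.81914e-12 m^2/s = 3.819 um^2/s

3.819


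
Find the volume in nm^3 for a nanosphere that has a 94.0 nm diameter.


Radius r = 94.0/2 = 47 nm
Volume V = (4/3) * pi * r^3
V = (4/3) * pi * (47)^3
V = 434892.77 nm^3

434892.77


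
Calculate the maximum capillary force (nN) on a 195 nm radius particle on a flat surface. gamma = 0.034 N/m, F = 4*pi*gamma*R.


Convert radius: R = 195 nm = 1.95e-07 m
F = 4 * pi * gamma * R
F = 4 * pi * 0.034 * 1.95e-07
F = 8.3315e-08 N = 83.315 nN

83.315


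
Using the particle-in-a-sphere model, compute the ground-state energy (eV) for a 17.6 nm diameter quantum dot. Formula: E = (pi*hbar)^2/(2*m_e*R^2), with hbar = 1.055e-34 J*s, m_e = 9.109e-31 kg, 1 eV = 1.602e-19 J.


Radius R = 17.6/2 = 8.8 nm = 8.8e-09 m
E = (pi * 1.055e-34)^2 / (2 * 9.109e-31 * (8.8e-09)^2)
E(J) = 7.78643e-22
E = E(J) / 1.602e-19 = 0.0049 eV

0.0049


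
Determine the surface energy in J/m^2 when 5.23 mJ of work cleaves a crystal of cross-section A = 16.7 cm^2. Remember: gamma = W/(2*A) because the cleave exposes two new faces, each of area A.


Convert: A = 16.7 cm^2 = 0.00167 m^2, W = 5.23 mJ = 0.00523 J
Cleaving exposes two faces of area A, so total new surface = 2*A and gamma = W / (2*A)
gamma = 0.00523 / (2 * 0.00167)
gamma = 1.566 J/m^2

1.566


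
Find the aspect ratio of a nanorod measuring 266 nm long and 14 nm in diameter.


Aspect ratio AR = length / diameter
AR = 266 / 14
AR = 19.0

19.0


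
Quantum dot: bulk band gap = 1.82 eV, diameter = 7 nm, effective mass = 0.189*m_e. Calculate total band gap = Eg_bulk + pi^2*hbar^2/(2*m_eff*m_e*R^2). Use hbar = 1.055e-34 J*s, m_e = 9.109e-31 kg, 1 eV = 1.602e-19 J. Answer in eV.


Radius R = 7/2 nm = 3.5e-09 m
Confinement energy dE = pi^2 * hbar^2 / (2 * m_eff * m_e * R^2)
dE = pi^2 * (1.055e-34)^2 / (2 * 0.189 * 9.109e-31 * (3.5e-09)^2) J, divided by 1.602e-19 J/eV
dE = 0.1626 eV
Total band gap = E_g(bulk) + dE = 1.82 + 0.1626 = 1.9826 eV

1.9826


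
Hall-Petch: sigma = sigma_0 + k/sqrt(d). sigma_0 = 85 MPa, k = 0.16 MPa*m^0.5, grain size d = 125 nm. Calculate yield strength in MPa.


d = 125 nm = 1.25e-07 m
sqrt(d) = 0.0003535534
Hall-Petch contribution = k / sqrt(d) = 0.16 / 0.0003535534 = 452.5 MPa
sigma = sigma_0 + k/sqrt(d) = 85 + 452.5 = 537.5 MPa

537.5


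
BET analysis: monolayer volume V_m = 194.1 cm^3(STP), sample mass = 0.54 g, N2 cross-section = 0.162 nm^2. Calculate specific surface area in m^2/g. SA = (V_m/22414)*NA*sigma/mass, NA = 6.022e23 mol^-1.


Number of moles in monolayer = V_m / 22414 = 194.1 / 22414 = 0.00865977
Number of molecules = moles * NA = 0.00865977 * 6.022e23
SA = molecules * sigma / mass
SA = (194.1 / 22414) * 6.022e23 * 0.162e-18 / 0.54
SA = 1564.5 m^2/g

1564.5


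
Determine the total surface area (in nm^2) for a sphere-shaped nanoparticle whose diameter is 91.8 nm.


Radius r = 91.8/2 = 45.9 nm
Surface area SA = 4 * pi * r^2
SA = 4 * pi * (45.9)^2
SA = 26474.96 nm^2

26474.96


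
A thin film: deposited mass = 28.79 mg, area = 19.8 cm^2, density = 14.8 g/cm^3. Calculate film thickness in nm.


Convert: m = 28.79 mg = 2.8790e-05 kg, A = 19.8 cm^2 = 1.9800e-03 m^2, rho = 14.8 g/cm^3 = 14800 kg/m^3
t = m / (A * rho)
t = 2.8790e-05 / (1.9800e-03 * 14800)
t = 9.8246e-07 m = 982.5 nm

982.5


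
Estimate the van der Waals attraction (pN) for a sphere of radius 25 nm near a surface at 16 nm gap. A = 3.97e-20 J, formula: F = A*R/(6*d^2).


Convert to SI: R = 25 nm = 2.5e-08 m, d = 16 nm = 1.6e-08 m
F = A * R / (6 * d^2)
F = 3.97e-20 * 2.5e-08 / (6 * (1.6e-08)^2)
F = 6.46159e-13 N = 0.646 pN

0.646


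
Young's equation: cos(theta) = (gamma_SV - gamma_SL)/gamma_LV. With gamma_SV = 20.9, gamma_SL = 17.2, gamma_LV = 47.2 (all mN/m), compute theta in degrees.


cos(theta) = (gamma_SV - gamma_SL) / gamma_LV
cos(theta) = (20.9 - 17.2) / 47.2
cos(theta) = 0.07839
theta = arccos(0.07839) = 85.5 degrees

85.5


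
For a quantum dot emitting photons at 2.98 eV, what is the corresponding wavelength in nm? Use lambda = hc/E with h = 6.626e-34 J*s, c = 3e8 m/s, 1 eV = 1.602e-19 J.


Convert energy: E = 2.98 eV = 2.98 * 1.602e-19 = 4.77396e-19 J
lambda = h*c / E = 6.626e-34 * 3e8 / 4.77396e-19
lambda = 4.16384e-07 m = 416.4 nm

416.4


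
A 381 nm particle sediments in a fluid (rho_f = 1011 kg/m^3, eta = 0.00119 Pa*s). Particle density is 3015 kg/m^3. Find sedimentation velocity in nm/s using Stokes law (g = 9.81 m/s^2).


Radius R = 381/2 nm = 1.905e-07 m
Density difference = 3015 - 1011 = 2004 kg/m^3
v = 2 * R^2 * (rho_p - rho_f) * g / (9 * eta)
v = 2 * (1.905e-07)^2 * 2004 * 9.81 / (9 * 0.00119)
v = 1.33229e-07 m/s = 133.2285 nm/s

133.2285


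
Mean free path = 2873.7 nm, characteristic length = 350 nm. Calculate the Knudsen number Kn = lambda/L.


Knudsen number Kn = lambda / L
Kn = 2873.7 / 350
Kn = 8.2106

8.2106


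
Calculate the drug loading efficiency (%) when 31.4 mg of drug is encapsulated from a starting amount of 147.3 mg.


Drug loading efficiency = (drug loaded / drug initial) * 100
DLE = 31.4 / 147.3 * 100
DLE = 0.2132 * 100
DLE = 21.32%

21.32


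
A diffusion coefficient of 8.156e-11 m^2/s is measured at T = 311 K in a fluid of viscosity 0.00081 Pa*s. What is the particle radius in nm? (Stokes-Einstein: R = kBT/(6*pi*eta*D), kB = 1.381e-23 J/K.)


Stokes-Einstein: R = kB*T / (6*pi*eta*D)
R = 1.381e-23 * 311 / (6 * pi * 0.00081 * 8.156e-11)
R = 3.44898e-09 m = 3.45 nm

3.45


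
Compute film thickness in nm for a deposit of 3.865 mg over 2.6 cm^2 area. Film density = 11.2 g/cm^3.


Convert: m = 3.865 mg = 3.8650e-06 kg, A = 2.6 cm^2 = 2.6000e-04 m^2, rho = 11.2 g/cm^3 = 11200 kg/m^3
t = m / (A * rho)
t = 3.8650e-06 / (2.6000e-04 * 11200)
t = 1.3273e-06 m = 1327.3 nm

1327.3


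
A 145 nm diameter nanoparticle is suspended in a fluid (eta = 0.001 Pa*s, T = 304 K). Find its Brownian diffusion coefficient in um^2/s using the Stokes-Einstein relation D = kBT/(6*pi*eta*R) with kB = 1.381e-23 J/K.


Radius R = 145/2 = 72.5 nm = 7.25e-08 m
D = kB*T / (6*pi*eta*R)
D = 1.381e-23 * 304 / (6 * pi * 0.001 * 7.25e-08)
D = 3.07205e-12 m^2/s = 3.072 um^2/s

3.072


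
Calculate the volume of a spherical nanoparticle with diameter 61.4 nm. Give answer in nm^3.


Radius r = 61.4/2 = 30.7 nm
Volume V = (4/3) * pi * r^3
V = (4/3) * pi * (30.7)^3
V = 121200.31 nm^3

121200.31


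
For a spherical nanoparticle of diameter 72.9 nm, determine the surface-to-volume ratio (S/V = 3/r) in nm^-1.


Radius r = 72.9/2 = 36.45 nm
S/V = 3 / r = 3 / 36.45
S/V = 0.0823 nm^-1

0.0823


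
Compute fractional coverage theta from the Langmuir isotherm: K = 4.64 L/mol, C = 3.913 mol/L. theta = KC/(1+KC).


Langmuir isotherm: theta = K*C / (1 + K*C)
K*C = 4.64 * 3.913 = 18.15632
theta = 18.15632 / (1 + 18.15632) = 18.15632 / 19.15632
theta = 0.9478

0.9478


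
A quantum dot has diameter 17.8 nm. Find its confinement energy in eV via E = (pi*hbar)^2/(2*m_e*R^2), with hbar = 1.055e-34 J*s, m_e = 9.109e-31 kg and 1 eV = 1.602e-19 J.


Radius R = 17.8/2 = 8.9 nm = 8.9e-09 m
E = (pi * 1.055e-34)^2 / (2 * 9.109e-31 * (8.9e-09)^2)
E(J) = 7.61244e-22
E = E(J) / 1.602e-19 = 0.0048 eV

0.0048


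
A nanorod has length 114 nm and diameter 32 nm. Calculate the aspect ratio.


Aspect ratio AR = length / diameter
AR = 114 / 32
AR = 3.56

3.56


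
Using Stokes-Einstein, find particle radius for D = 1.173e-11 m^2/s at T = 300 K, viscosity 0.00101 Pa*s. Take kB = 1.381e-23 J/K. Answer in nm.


Stokes-Einstein: R = kB*T / (6*pi*eta*D)
R = 1.381e-23 * 300 / (6 * pi * 0.00101 * 1.173e-11)
R = 1.85522e-08 m = 18.55 nm

18.55


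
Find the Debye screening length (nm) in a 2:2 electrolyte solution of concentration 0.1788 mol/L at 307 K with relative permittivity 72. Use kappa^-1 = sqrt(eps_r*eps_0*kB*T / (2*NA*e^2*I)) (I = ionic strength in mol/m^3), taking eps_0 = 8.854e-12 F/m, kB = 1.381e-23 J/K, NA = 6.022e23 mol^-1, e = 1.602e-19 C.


Ionic strength I = 0.1788 * 2^2 * 1000 = 715.2 mol/m^3
kappa^-1 = sqrt(72 * 8.854e-12 * 1.381e-23 * 307 / (2 * 6.022e23 * (1.602e-19)^2 * 715.2))
kappa^-1 = 0.35 nm

0.35


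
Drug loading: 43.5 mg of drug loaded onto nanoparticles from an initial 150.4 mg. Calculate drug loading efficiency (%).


Drug loading efficiency = (drug loaded / drug initial) * 100
DLE = 43.5 / 150.4 * 100
DLE = 0.2892 * 100
DLE = 28.92%

28.92


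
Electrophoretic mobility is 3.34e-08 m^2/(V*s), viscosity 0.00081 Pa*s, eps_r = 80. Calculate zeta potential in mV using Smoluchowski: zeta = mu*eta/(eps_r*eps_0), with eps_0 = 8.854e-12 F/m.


Smoluchowski equation: zeta = mu * eta / (eps_r * eps_0)
zeta = 3.34e-08 * 0.00081 / (80 * 8.854e-12)
zeta = 0.038195 V = 38.19 mV

38.19


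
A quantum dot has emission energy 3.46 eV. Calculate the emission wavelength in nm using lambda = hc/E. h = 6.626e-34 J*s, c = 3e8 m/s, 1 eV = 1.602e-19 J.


Convert energy: E = 3.46 eV = 3.46 * 1.602e-19 = 5.54292e-19 J
lambda = h*c / E = 6.626e-34 * 3e8 / 5.54292e-19
lambda = 3.5862e-07 m = 358.6 nm

358.6


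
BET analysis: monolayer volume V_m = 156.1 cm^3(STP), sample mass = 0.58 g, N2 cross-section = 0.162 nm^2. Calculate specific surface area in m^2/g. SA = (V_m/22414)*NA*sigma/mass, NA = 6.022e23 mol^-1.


Number of moles in monolayer = V_m / 22414 = 156.1 / 22414 = 0.0069644
Number of molecules = moles * NA = 0.0069644 * 6.022e23
SA = molecules * sigma / mass
SA = (156.1 / 22414) * 6.022e23 * 0.162e-18 / 0.58
SA = 1171.4 m^2/g

1171.4


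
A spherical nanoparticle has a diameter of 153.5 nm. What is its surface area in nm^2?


Radius r = 153.5/2 = 76.75 nm
Surface area SA = 4 * pi * r^2
SA = 4 * pi * (76.75)^2
SA = 74022.99 nm^2

74022.99


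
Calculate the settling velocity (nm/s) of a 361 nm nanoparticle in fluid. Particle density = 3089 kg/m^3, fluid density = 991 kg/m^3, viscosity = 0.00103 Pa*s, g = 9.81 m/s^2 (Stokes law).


Radius R = 361/2 nm = 1.805e-07 m
Density difference = 3089 - 991 = 2098 kg/m^3
v = 2 * R^2 * (rho_p - rho_f) * g / (9 * eta)
v = 2 * (1.805e-07)^2 * 2098 * 9.81 / (9 * 0.00103)
v = 1.4467e-07 m/s = 144.6702 nm/s

144.6702


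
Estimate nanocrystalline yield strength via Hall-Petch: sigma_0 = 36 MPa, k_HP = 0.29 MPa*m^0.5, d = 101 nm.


d = 101 nm = 1.01e-07 m
sqrt(d) = 0.000317805
Hall-Petch contribution = k / sqrt(d) = 0.29 / 0.000317805 = 912.5 MPa
sigma = sigma_0 + k/sqrt(d) = 36 + 912.5 = 948.5 MPa

948.5


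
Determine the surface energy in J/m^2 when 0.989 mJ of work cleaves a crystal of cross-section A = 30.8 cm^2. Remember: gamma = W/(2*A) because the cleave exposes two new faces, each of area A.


Convert: A = 30.8 cm^2 = 0.00308 m^2, W = 0.989 mJ = 0.000989 J
Cleaving exposes two faces of area A, so total new surface = 2*A and gamma = W / (2*A)
gamma = 0.000989 / (2 * 0.00308)
gamma = 0.161 J/m^2

0.161
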